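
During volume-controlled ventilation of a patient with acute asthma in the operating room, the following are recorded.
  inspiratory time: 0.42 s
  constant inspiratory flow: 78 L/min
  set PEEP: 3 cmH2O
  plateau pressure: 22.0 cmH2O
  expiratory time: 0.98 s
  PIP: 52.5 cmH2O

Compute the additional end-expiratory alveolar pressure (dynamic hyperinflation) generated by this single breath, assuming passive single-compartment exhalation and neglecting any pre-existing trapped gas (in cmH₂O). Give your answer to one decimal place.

Flow: 78 L/min ÷ 60 = 1.3 L/s.
Vt = flow × Ti = 1.3 L/s × 0.42 s × 1000 mL/L = 546.0 mL.
R = (PIP − Pplat)/V̇ = (52.5 − 22.0) / 1.3 = 30.5/1.3 = 23.462 cmH2O·s/L.
C = Vt/(Pplat − PEEP) = 546.0 / (22.0 − 3) = 546.0/19.0 = 28.737 mL/cmH2O.
τ = R × C = 23.462 × 0.02874 L/cmH2O = 0.6743 s.
Fraction remaining = e^(−Te/τ) = e^(−0.98/0.6743) = 0.2338; trapped volume = 546.0 × 0.2338 = 127.65 mL.
Additional alveolar pressure from trapping ≈ V_trapped / C = 127.65 / 28.737 = 4.442 cmH2O.

4.4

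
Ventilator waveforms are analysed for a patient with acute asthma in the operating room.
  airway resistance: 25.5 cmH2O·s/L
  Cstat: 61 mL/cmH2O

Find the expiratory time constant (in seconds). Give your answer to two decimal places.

τ = R × C = 25.5 × 61 mL/cmH2O = 25.5 × 0.061 L/cmH2O = 1.556 s.

1.56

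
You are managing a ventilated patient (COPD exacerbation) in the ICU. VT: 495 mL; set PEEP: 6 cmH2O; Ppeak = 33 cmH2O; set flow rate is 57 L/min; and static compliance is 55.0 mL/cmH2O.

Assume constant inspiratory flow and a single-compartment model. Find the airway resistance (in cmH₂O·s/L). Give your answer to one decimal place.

18.9

Flow: 57 L/min ÷ 60 = 0.95 L/s.
Equation of motion (constant flow): PIP = Vt/C + R·V̇ + PEEP.
R·V̇ = PIP − Vt/C − PEEP = 33 − 495/55.0 − 6 = 33 − 9.0 − 6 = 18.0 cmH2O.
R = 18.0 / 0.95 = 18.947 cmH2O·s/L.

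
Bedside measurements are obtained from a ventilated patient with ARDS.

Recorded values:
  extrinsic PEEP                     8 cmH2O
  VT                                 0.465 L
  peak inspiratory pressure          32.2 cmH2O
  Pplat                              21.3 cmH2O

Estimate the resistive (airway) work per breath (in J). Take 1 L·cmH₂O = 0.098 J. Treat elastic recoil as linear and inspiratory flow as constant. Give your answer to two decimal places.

0.50

With constant inspiratory flow the resistive pressure is constant at PIP − Pplat = 32.2 − 21.3 = 10.9 cmH2O, so resistive work = 10.9 × 0.465 = 5.069 L·cmH2O.
× 0.098 J/(L·cmH2O) → 0.4968 J.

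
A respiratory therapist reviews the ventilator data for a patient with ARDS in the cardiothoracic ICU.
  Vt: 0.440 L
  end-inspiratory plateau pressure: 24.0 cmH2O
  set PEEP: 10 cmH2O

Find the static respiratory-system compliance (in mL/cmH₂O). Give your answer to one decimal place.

Cstat = Vt / (Pplat − PEEP) = 440 / (24.0 − 10) = 440 / 14.0 = 31.429 mL/cmH2O.

31.4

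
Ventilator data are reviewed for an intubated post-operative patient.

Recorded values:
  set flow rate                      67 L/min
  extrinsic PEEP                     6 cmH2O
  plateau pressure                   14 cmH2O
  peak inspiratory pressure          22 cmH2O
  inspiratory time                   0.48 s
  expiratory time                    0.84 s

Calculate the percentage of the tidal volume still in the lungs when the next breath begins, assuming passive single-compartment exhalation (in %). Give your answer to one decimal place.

Flow: 67 L/min ÷ 60 = 1.1167 L/s.
Vt = flow × Ti = 1.1167 L/s × 0.48 s × 1000 mL/L = 536.02 mL.
R = (PIP − Pplat)/V̇ = (22 − 14) / 1.1167 = 8.0/1.1167 = 7.164 cmH2O·s/L.
C = Vt/(Pplat − PEEP) = 536.02 / (14 − 6) = 536.02/8.0 = 67.003 mL/cmH2O.
τ = R × C = 7.164 × 0.067 L/cmH2O = 0.48 s.
Fraction remaining at end-expiration = e^(−Te/τ) = e^(−0.84/0.48) = 0.1738 → 17.38%.

17.4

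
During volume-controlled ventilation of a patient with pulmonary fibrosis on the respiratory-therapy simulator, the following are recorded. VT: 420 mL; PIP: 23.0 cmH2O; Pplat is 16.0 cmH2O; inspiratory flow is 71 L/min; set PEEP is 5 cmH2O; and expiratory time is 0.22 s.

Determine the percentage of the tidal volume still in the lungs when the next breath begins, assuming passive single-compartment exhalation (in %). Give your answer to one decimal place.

Flow: 71 L/min ÷ 60 = 1.1833 L/s.
R = (PIP − Pplat)/V̇ = (23.0 − 16.0) / 1.1833 = 7.0/1.1833 = 5.916 cmH2O·s/L.
C = Vt/(Pplat − PEEP) = 420.0 / (16.0 − 5) = 420.0/11.0 = 38.182 mL/cmH2O.
τ = R × C = 5.916 × 0.03818 L/cmH2O = 0.2259 s.
Fraction remaining at end-expiration = e^(−Te/τ) = e^(−0.22/0.2259) = 0.3776 → 37.76%.

37.8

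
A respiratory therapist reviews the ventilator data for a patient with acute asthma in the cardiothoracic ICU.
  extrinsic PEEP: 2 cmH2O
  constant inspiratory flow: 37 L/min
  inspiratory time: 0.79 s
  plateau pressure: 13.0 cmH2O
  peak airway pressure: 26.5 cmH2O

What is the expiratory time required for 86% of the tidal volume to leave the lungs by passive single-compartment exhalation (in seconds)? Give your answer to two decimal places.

1.91

Flow: 37 L/min ÷ 60 = 0.6167 L/s.
Vt = flow × Ti = 0.6167 L/s × 0.79 s × 1000 mL/L = 487.19 mL.
R = (PIP − Pplat)/V̇ = (26.5 − 13.0) / 0.6167 = 13.5/0.6167 = 21.891 cmH2O·s/L.
C = Vt/(Pplat − PEEP) = 487.19 / (13.0 − 2) = 487.19/11.0 = 44.29 mL/cmH2O.
τ = R × C = 21.891 × 0.04429 L/cmH2O = 0.9696 s.
t = −τ·ln(1 − 0.86) = −0.9696·ln(0.14) = 1.906 s.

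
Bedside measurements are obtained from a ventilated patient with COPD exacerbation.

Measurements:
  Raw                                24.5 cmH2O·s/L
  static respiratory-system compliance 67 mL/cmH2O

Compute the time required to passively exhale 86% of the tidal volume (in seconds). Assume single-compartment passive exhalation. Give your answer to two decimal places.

3.23

τ = R × C = 24.5 × 67 mL/cmH2O = 24.5 × 0.067 L/cmH2O = 1.642 s.
Exhaled fraction f = 1 − e^(−t/τ) → t = −τ·ln(1 − f) = −1.642·ln(0.14) = 3.228 s.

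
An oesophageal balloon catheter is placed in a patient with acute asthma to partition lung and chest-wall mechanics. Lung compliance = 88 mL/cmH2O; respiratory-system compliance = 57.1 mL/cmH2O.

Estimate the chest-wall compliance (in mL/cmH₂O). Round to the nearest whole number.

1/Ccw = 1/Crs − 1/CL.
1/Ccw = 1/57.1 − 1/88 = 0.006149.
Ccw = 162.63 mL/cmH2O.

163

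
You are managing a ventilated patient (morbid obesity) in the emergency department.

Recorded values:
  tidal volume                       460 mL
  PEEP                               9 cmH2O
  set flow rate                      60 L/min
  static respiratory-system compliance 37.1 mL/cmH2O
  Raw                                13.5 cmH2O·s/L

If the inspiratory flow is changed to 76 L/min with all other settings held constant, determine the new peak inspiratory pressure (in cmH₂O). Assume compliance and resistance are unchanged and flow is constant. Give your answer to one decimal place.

38.5

Flow: 60 L/min ÷ 60 = 1 L/s.
New flow: 76 L/min ÷ 60 = 1.2667 L/s.
PIP = Vt/C + R·V̇ + PEEP (constant-flow equation of motion).
Only the resistive term changes: ΔPIP = R × ΔV̇ = 13.5 × (1.2667 − 1) = 13.5 × 0.2667 = 3.6 cmH2O.
Original PIP = 460/37.1 + 13.5×1 + 9 = 34.899 cmH2O; new PIP = 34.899 + (3.6) = 38.499 cmH2O.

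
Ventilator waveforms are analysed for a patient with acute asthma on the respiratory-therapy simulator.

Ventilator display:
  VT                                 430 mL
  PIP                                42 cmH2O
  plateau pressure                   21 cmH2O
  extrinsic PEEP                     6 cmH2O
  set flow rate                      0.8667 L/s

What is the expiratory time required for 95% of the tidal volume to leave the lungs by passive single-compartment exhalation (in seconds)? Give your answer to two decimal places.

2.08

R = (PIP − Pplat)/V̇ = (42 − 21) / 0.8667 = 21.0/0.8667 = 24.23 cmH2O·s/L.
C = Vt/(Pplat − PEEP) = 430.0 / (21 − 6) = 430.0/15.0 = 28.667 mL/cmH2O.
τ = R × C = 24.23 × 0.02867 L/cmH2O = 0.6947 s.
t = −τ·ln(1 − 0.95) = −0.6947·ln(0.05) = 2.081 s.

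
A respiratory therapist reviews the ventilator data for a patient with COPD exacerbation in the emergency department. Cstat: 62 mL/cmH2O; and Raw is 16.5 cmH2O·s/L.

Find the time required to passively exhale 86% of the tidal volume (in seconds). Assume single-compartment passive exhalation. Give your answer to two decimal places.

τ = R × C = 16.5 × 62 mL/cmH2O = 16.5 × 0.062 L/cmH2O = 1.023 s.
Exhaled fraction f = 1 − e^(−t/τ) → t = −τ·ln(1 − f) = −1.023·ln(0.14) = 2.011 s.

2.01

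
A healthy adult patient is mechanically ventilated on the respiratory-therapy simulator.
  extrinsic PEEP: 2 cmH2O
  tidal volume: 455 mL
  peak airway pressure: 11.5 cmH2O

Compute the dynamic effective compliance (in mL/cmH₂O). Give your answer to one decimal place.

Dynamic compliance = Vt / (PIP − PEEP) = 455 / (11.5 − 2) = 455 / 9.5 = 47.895 mL/cmH2O.

47.9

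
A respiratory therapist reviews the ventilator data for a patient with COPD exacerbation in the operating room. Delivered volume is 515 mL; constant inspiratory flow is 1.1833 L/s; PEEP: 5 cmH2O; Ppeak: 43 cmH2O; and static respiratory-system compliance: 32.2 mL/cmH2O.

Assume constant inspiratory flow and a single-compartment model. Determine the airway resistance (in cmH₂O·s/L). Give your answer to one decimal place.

Equation of motion (constant flow): PIP = Vt/C + R·V̇ + PEEP.
R·V̇ = PIP − Vt/C − PEEP = 43 − 515/32.2 − 5 = 43 − 15.994 − 5 = 22.006 cmH2O.
R = 22.006 / 1.1833 = 18.597 cmH2O·s/L.

18.6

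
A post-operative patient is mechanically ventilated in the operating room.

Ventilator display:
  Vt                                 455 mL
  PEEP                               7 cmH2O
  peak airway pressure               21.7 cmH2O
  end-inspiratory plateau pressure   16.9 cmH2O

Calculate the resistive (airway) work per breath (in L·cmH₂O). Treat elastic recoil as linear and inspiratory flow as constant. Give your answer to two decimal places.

2.18

With constant inspiratory flow the resistive pressure is constant at PIP − Pplat = 21.7 − 16.9 = 4.8 cmH2O, so resistive work = 4.8 × 0.455 = 2.184 L·cmH2O.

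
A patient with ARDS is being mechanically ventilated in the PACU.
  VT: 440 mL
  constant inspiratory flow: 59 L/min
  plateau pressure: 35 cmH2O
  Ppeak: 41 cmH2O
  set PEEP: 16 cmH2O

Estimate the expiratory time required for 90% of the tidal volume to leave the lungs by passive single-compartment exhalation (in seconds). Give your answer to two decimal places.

0.33

Flow: 59 L/min ÷ 60 = 0.9833 L/s.
R = (PIP − Pplat)/V̇ = (41 − 35) / 0.9833 = 6.0/0.9833 = 6.102 cmH2O·s/L.
C = Vt/(Pplat − PEEP) = 440.0 / (35 − 16) = 440.0/19.0 = 23.158 mL/cmH2O.
τ = R × C = 6.102 × 0.02316 L/cmH2O = 0.1413 s.
t = −τ·ln(1 − 0.90) = −0.1413·ln(0.1) = 0.3254 s.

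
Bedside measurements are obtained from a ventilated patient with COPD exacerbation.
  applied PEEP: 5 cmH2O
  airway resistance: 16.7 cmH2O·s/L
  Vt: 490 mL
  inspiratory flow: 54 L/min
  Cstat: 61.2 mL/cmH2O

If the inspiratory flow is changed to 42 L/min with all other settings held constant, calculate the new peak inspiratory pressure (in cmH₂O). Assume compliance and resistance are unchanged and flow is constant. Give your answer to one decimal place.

Flow: 54 L/min ÷ 60 = 0.9 L/s.
New flow: 42 L/min ÷ 60 = 0.7 L/s.
PIP = Vt/C + R·V̇ + PEEP (constant-flow equation of motion).
Only the resistive term changes: ΔPIP = R × ΔV̇ = 16.7 × (0.7 − 0.9) = 16.7 × -0.2 = -3.34 cmH2O.
Original PIP = 490/61.2 + 16.7×0.9 + 5 = 28.037 cmH2O; new PIP = 28.037 + (-3.34) = 24.697 cmH2O.

24.7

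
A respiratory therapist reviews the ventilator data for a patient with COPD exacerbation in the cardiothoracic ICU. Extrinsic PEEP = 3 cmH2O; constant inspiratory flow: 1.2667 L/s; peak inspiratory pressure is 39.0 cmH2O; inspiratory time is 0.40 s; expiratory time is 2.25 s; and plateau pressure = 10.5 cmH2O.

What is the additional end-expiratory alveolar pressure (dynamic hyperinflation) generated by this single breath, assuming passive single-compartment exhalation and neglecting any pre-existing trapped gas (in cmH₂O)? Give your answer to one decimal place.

Vt = flow × Ti = 1.2667 L/s × 0.40 s × 1000 mL/L = 506.68 mL.
R = (PIP − Pplat)/V̇ = (39.0 − 10.5) / 1.2667 = 28.5/1.2667 = 22.499 cmH2O·s/L.
C = Vt/(Pplat − PEEP) = 506.68 / (10.5 − 3) = 506.68/7.5 = 67.557 mL/cmH2O.
τ = R × C = 22.499 × 0.06756 L/cmH2O = 1.52 s.
Fraction remaining = e^(−Te/τ) = e^(−2.25/1.52) = 0.2276; trapped volume = 506.68 × 0.2276 = 115.32 mL.
Additional alveolar pressure from trapping ≈ V_trapped / C = 115.32 / 67.557 = 1.707 cmH2O.

1.7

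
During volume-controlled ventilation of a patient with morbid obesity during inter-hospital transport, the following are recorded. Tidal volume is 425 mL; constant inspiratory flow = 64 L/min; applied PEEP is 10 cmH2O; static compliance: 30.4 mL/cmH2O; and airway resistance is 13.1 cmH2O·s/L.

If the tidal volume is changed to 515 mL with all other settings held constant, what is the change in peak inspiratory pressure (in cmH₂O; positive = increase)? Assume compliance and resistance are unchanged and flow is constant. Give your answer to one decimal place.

PIP = Vt/C + R·V̇ + PEEP (constant-flow equation of motion).
Only the elastic term changes: ΔPIP = ΔVt / C = (515 − 425) / 30.4 = 2.961 cmH2O.

3.0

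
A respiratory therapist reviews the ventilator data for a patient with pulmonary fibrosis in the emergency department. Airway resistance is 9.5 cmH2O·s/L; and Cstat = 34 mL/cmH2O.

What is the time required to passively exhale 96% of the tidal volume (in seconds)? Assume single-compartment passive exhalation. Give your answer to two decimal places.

1.04

τ = R × C = 9.5 × 34 mL/cmH2O = 9.5 × 0.034 L/cmH2O = 0.323 s.
Exhaled fraction f = 1 − e^(−t/τ) → t = −τ·ln(1 − f) = −0.323·ln(0.04) = 1.04 s.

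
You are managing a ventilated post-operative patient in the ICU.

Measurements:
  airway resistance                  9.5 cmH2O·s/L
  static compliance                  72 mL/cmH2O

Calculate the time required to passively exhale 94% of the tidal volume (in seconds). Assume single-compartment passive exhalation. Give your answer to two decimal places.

τ = R × C = 9.5 × 72 mL/cmH2O = 9.5 × 0.072 L/cmH2O = 0.684 s.
Exhaled fraction f = 1 − e^(−t/τ) → t = −τ·ln(1 − f) = −0.684·ln(0.06) = 1.924 s.

1.92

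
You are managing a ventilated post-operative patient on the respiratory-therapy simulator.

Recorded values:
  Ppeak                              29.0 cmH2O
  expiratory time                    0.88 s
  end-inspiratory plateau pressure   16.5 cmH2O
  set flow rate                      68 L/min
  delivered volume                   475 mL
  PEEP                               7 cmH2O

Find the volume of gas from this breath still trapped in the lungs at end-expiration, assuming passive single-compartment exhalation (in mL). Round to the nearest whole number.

96

Flow: 68 L/min ÷ 60 = 1.1333 L/s.
R = (PIP − Pplat)/V̇ = (29.0 − 16.5) / 1.1333 = 12.5/1.1333 = 11.03 cmH2O·s/L.
C = Vt/(Pplat − PEEP) = 475.0 / (16.5 − 7) = 475.0/9.5 = 50.0 mL/cmH2O.
τ = R × C = 11.03 × 0.05 L/cmH2O = 0.5515 s.
Fraction remaining = e^(−Te/τ) = e^(−0.88/0.5515) = 0.2028.
Trapped volume = 475.0 × 0.2028 = 96.33 mL.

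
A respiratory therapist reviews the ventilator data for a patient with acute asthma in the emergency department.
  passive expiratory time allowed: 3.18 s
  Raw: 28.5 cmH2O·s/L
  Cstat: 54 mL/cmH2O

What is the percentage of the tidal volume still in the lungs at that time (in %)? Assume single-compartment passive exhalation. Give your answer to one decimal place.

12.7

τ = R × C = 28.5 × 54 mL/cmH2O = 28.5 × 0.054 L/cmH2O = 1.539 s.
Passive exhalation: V(t)/V₀ = e^(−t/τ) = e^(−3.18/1.539) = 0.1267.
Fraction remaining = 0.1267 → 12.67%.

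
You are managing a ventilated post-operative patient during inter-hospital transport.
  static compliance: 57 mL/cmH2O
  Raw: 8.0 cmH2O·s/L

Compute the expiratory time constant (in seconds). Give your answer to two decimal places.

0.46

τ = R × C = 8.0 × 57 mL/cmH2O = 8.0 × 0.057 L/cmH2O = 0.456 s.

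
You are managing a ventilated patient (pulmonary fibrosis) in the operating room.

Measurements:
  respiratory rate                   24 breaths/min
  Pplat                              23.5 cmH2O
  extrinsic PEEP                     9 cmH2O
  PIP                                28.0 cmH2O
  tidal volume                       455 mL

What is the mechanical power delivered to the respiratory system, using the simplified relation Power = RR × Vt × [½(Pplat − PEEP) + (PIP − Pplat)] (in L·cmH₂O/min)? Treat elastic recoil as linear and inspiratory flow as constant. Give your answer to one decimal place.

Per-breath work = Vt × [½(Pplat−PEEP) + (PIP−Pplat)] = 0.455 × [0.5×14.5 + 4.5] = 0.455 × 11.75 = 5.346 L·cmH2O.
Power = 24 × 5.346 = 128.3 L·cmH2O/min.

128.3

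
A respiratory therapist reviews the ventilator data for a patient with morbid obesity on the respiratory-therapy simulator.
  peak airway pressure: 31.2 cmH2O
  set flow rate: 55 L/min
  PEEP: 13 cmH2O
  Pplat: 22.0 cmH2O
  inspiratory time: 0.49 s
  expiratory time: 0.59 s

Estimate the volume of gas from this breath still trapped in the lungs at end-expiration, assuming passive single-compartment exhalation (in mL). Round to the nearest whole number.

Flow: 55 L/min ÷ 60 = 0.9167 L/s.
Vt = flow × Ti = 0.9167 L/s × 0.49 s × 1000 mL/L = 449.18 mL.
R = (PIP − Pplat)/V̇ = (31.2 − 22.0) / 0.9167 = 9.2/0.9167 = 10.036 cmH2O·s/L.
C = Vt/(Pplat − PEEP) = 449.18 / (22.0 − 13) = 449.18/9.0 = 49.909 mL/cmH2O.
τ = R × C = 10.036 × 0.04991 L/cmH2O = 0.5009 s.
Fraction remaining = e^(−Te/τ) = e^(−0.59/0.5009) = 0.3079.
Trapped volume = 449.18 × 0.3079 = 138.3 mL.

138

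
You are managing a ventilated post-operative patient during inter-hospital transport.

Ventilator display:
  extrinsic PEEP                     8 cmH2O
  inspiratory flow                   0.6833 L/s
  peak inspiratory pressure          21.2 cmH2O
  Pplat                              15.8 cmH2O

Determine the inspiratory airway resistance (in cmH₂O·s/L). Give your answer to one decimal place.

Raw = (PIP − Pplat) / flow = (21.2 − 15.8) / 0.6833 = 5.4 / 0.6833 = 7.903 cmH2O·s/L.

7.9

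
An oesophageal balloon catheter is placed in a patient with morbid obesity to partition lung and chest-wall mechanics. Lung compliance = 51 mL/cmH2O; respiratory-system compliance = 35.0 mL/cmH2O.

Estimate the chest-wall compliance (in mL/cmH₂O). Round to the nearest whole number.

1/Ccw = 1/Crs − 1/CL.
1/Ccw = 1/35.0 − 1/51 = 0.008964.
Ccw = 111.56 mL/cmH2O.

112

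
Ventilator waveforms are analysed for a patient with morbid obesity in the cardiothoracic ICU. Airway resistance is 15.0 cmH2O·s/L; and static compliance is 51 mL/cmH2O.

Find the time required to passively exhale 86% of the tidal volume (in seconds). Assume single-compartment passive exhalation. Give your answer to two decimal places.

τ = R × C = 15.0 × 51 mL/cmH2O = 15.0 × 0.051 L/cmH2O = 0.765 s.
Exhaled fraction f = 1 − e^(−t/τ) → t = −τ·ln(1 − f) = −0.765·ln(0.14) = 1.504 s.

1.50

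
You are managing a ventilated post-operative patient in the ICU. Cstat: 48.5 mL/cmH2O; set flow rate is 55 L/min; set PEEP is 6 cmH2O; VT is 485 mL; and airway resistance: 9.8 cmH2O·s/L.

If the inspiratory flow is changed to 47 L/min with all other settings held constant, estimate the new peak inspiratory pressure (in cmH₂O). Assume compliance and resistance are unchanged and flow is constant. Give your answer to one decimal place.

23.7

Flow: 55 L/min ÷ 60 = 0.9167 L/s.
New flow: 47 L/min ÷ 60 = 0.7833 L/s.
PIP = Vt/C + R·V̇ + PEEP (constant-flow equation of motion).
Only the resistive term changes: ΔPIP = R × ΔV̇ = 9.8 × (0.7833 − 0.9167) = 9.8 × -0.1334 = -1.307 cmH2O.
Original PIP = 485/48.5 + 9.8×0.9167 + 6 = 24.984 cmH2O; new PIP = 24.984 + (-1.307) = 23.677 cmH2O.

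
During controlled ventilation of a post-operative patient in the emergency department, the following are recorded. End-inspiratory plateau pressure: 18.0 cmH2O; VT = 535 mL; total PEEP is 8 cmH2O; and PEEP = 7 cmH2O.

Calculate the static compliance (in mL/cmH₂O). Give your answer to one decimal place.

End-expiratory occlusion gives total PEEP = 8 cmH2O (intrinsic PEEP = 8 − 7 = 1). Use total PEEP for the elastic gradient.
Cstat = Vt / (Pplat − PEEPtotal) = 535 / (18.0 − 8) = 535 / 10.0 = 53.5 mL/cmH2O.

53.5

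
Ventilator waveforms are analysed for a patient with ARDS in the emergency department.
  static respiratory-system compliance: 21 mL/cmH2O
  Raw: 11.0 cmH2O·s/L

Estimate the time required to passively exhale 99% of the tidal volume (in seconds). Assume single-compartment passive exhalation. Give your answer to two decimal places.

1.06

τ = R × C = 11.0 × 21 mL/cmH2O = 11.0 × 0.021 L/cmH2O = 0.231 s.
Exhaled fraction f = 1 − e^(−t/τ) → t = −τ·ln(1 − f) = −0.231·ln(0.01) = 1.064 s.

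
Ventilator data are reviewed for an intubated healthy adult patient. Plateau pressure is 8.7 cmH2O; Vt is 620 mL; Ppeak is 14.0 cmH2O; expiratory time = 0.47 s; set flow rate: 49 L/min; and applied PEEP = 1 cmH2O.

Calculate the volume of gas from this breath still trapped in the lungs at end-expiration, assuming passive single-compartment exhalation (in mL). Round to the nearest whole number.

Flow: 49 L/min ÷ 60 = 0.8167 L/s.
R = (PIP − Pplat)/V̇ = (14.0 − 8.7) / 0.8167 = 5.3/0.8167 = 6.49 cmH2O·s/L.
C = Vt/(Pplat − PEEP) = 620.0 / (8.7 − 1) = 620.0/7.7 = 80.519 mL/cmH2O.
τ = R × C = 6.49 × 0.08052 L/cmH2O = 0.5226 s.
Fraction remaining = e^(−Te/τ) = e^(−0.47/0.5226) = 0.4068.
Trapped volume = 620.0 × 0.4068 = 252.22 mL.

252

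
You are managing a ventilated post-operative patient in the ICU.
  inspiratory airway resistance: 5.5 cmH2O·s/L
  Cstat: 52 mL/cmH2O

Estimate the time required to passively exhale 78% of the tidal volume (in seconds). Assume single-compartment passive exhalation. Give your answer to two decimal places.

0.43

τ = R × C = 5.5 × 52 mL/cmH2O = 5.5 × 0.052 L/cmH2O = 0.286 s.
Exhaled fraction f = 1 − e^(−t/τ) → t = −τ·ln(1 − f) = −0.286·ln(0.22) = 0.433 s.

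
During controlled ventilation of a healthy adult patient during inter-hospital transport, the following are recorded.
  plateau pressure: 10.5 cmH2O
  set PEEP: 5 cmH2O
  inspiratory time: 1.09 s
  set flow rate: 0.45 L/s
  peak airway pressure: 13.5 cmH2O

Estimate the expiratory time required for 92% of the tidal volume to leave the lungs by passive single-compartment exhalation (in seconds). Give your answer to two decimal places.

Vt = flow × Ti = 0.45 L/s × 1.09 s × 1000 mL/L = 490.5 mL.
R = (PIP − Pplat)/V̇ = (13.5 − 10.5) / 0.45 = 3.0/0.45 = 6.667 cmH2O·s/L.
C = Vt/(Pplat − PEEP) = 490.5 / (10.5 − 5) = 490.5/5.5 = 89.182 mL/cmH2O.
τ = R × C = 6.667 × 0.08918 L/cmH2O = 0.5946 s.
t = −τ·ln(1 − 0.92) = −0.5946·ln(0.08) = 1.502 s.

1.50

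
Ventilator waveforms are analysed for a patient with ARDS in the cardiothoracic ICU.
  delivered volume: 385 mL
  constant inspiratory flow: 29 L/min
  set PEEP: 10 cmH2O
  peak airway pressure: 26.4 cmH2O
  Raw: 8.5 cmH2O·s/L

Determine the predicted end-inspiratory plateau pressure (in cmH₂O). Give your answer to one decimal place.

Flow: 29 L/min ÷ 60 = 0.4833 L/s.
Pplat = PIP − Raw × flow = 26.4 − 8.5 × 0.4833 = 26.4 − 4.108 = 22.292 cmH2O.

22.3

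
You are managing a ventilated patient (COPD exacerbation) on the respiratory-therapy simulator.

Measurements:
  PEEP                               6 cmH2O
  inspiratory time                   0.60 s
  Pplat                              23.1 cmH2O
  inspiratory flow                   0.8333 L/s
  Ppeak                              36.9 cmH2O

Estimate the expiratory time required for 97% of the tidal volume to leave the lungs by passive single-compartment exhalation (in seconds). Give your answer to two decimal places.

Vt = flow × Ti = 0.8333 L/s × 0.60 s × 1000 mL/L = 499.98 mL.
R = (PIP − Pplat)/V̇ = (36.9 − 23.1) / 0.8333 = 13.8/0.8333 = 16.561 cmH2O·s/L.
C = Vt/(Pplat − PEEP) = 499.98 / (23.1 − 6) = 499.98/17.1 = 29.239 mL/cmH2O.
τ = R × C = 16.561 × 0.02924 L/cmH2O = 0.4842 s.
t = −τ·ln(1 − 0.97) = −0.4842·ln(0.03) = 1.698 s.

1.70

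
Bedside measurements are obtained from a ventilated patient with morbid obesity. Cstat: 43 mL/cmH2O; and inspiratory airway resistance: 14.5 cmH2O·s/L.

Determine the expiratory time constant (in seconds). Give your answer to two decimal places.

τ = R × C = 14.5 × 43 mL/cmH2O = 14.5 × 0.043 L/cmH2O = 0.6235 s.

0.62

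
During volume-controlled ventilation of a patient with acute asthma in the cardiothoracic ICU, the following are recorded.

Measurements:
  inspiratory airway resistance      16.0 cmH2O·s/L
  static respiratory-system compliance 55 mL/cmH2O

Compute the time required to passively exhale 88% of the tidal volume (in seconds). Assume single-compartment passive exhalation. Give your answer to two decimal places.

1.87

τ = R × C = 16.0 × 55 mL/cmH2O = 16.0 × 0.055 L/cmH2O = 0.88 s.
Exhaled fraction f = 1 − e^(−t/τ) → t = −τ·ln(1 − f) = −0.88·ln(0.12) = 1.866 s.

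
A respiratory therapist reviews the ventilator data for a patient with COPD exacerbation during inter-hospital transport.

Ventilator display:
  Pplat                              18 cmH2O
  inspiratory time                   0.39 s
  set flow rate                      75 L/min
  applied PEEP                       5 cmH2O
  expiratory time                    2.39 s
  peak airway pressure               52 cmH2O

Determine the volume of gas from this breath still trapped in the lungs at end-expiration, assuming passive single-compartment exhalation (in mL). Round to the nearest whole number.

47

Flow: 75 L/min ÷ 60 = 1.25 L/s.
Vt = flow × Ti = 1.25 L/s × 0.39 s × 1000 mL/L = 487.5 mL.
R = (PIP − Pplat)/V̇ = (52 − 18) / 1.25 = 34.0/1.25 = 27.2 cmH2O·s/L.
C = Vt/(Pplat − PEEP) = 487.5 / (18 − 5) = 487.5/13.0 = 37.5 mL/cmH2O.
τ = R × C = 27.2 × 0.0375 L/cmH2O = 1.02 s.
Fraction remaining = e^(−Te/τ) = e^(−2.39/1.02) = 0.09603.
Trapped volume = 487.5 × 0.09603 = 46.815 mL.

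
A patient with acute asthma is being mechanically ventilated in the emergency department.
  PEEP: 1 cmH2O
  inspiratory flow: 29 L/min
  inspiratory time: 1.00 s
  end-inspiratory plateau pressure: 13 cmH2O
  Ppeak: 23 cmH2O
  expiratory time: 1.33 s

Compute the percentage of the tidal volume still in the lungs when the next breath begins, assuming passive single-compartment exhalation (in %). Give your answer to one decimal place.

Flow: 29 L/min ÷ 60 = 0.4833 L/s.
Vt = flow × Ti = 0.4833 L/s × 1.00 s × 1000 mL/L = 483.3 mL.
R = (PIP − Pplat)/V̇ = (23 − 13) / 0.4833 = 10.0/0.4833 = 20.691 cmH2O·s/L.
C = Vt/(Pplat − PEEP) = 483.3 / (13 − 1) = 483.3/12.0 = 40.275 mL/cmH2O.
τ = R × C = 20.691 × 0.04028 L/cmH2O = 0.8334 s.
Fraction remaining at end-expiration = e^(−Te/τ) = e^(−1.33/0.8334) = 0.2027 → 20.27%.

20.3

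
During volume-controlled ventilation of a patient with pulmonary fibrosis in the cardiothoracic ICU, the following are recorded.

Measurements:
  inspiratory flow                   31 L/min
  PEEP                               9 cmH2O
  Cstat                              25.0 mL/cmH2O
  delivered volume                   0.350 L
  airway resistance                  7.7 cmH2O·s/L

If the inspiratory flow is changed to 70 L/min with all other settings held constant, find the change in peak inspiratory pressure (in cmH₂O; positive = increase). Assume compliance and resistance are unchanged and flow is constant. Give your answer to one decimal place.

5.0

Flow: 31 L/min ÷ 60 = 0.5167 L/s.
New flow: 70 L/min ÷ 60 = 1.1667 L/s.
PIP = Vt/C + R·V̇ + PEEP (constant-flow equation of motion).
Only the resistive term changes: ΔPIP = R × ΔV̇ = 7.7 × (1.1667 − 0.5167) = 7.7 × 0.65 = 5.005 cmH2O.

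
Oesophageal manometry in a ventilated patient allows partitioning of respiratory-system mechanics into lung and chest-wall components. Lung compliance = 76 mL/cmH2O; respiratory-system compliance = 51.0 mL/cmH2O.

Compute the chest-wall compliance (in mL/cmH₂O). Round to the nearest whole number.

155

1/Ccw = 1/Crs − 1/CL.
1/Ccw = 1/51.0 − 1/76 = 0.00645.
Ccw = 155.04 mL/cmH2O.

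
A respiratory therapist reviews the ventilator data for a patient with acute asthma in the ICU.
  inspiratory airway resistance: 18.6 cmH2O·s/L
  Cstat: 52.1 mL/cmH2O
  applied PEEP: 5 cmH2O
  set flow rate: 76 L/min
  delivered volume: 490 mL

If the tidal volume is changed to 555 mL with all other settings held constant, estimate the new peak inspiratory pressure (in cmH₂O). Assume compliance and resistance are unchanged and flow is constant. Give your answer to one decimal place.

39.2

Flow: 76 L/min ÷ 60 = 1.2667 L/s.
PIP = Vt/C + R·V̇ + PEEP (constant-flow equation of motion).
Only the elastic term changes: ΔPIP = ΔVt / C = (555 − 490) / 52.1 = 1.248 cmH2O.
Original PIP = 490/52.1 + 18.6×1.2667 + 5 = 37.966 cmH2O; new PIP = 37.966 + (1.248) = 39.214 cmH2O.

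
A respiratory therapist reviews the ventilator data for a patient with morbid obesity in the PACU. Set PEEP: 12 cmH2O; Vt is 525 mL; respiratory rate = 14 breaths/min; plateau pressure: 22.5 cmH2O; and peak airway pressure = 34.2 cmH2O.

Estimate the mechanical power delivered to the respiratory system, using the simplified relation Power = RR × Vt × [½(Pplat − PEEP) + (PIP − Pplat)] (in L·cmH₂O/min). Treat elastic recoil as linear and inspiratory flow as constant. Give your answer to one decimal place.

Per-breath work = Vt × [½(Pplat−PEEP) + (PIP−Pplat)] = 0.525 × [0.5×10.5 + 11.7] = 0.525 × 16.95 = 8.899 L·cmH2O.
Power = 14 × 8.899 = 124.59 L·cmH2O/min.

124.6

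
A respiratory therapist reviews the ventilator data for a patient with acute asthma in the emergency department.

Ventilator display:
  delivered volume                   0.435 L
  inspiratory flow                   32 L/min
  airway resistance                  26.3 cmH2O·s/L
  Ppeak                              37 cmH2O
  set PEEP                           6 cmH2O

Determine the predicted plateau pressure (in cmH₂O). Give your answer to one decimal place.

Flow: 32 L/min ÷ 60 = 0.5333 L/s.
Pplat = PIP − Raw × flow = 37 − 26.3 × 0.5333 = 37 − 14.026 = 22.974 cmH2O.

23.0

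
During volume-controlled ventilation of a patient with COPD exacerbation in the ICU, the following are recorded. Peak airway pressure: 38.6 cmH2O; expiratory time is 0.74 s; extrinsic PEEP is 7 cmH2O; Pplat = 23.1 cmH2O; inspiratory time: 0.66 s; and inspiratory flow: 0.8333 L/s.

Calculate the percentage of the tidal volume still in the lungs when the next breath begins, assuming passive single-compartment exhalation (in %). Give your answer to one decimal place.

Vt = flow × Ti = 0.8333 L/s × 0.66 s × 1000 mL/L = 549.98 mL.
R = (PIP − Pplat)/V̇ = (38.6 − 23.1) / 0.8333 = 15.5/0.8333 = 18.601 cmH2O·s/L.
C = Vt/(Pplat − PEEP) = 549.98 / (23.1 − 7) = 549.98/16.1 = 34.16 mL/cmH2O.
τ = R × C = 18.601 × 0.03416 L/cmH2O = 0.6354 s.
Fraction remaining at end-expiration = e^(−Te/τ) = e^(−0.74/0.6354) = 0.312 → 31.2%.

31.2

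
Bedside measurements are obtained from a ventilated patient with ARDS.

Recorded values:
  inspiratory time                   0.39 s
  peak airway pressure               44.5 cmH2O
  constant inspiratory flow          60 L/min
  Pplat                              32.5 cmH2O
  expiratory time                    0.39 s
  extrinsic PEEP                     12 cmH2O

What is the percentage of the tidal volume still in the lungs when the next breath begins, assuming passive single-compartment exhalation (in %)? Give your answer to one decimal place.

Flow: 60 L/min ÷ 60 = 1 L/s.
Vt = flow × Ti = 1 L/s × 0.39 s × 1000 mL/L = 390.0 mL.
R = (PIP − Pplat)/V̇ = (44.5 − 32.5) / 1 = 12.0/1 = 12.0 cmH2O·s/L.
C = Vt/(Pplat − PEEP) = 390.0 / (32.5 − 12) = 390.0/20.5 = 19.024 mL/cmH2O.
τ = R × C = 12.0 × 0.01902 L/cmH2O = 0.2282 s.
Fraction remaining at end-expiration = e^(−Te/τ) = e^(−0.39/0.2282) = 0.181 → 18.1%.

18.1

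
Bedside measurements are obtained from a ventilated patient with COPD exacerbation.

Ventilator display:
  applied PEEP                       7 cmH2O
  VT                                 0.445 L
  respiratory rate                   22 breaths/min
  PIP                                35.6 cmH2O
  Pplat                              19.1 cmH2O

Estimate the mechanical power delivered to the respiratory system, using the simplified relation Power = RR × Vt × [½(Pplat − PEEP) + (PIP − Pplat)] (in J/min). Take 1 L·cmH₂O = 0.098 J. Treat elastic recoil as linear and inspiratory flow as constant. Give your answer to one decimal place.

Per-breath work = Vt × [½(Pplat−PEEP) + (PIP−Pplat)] = 0.445 × [0.5×12.1 + 16.5] = 0.445 × 22.55 = 10.035 L·cmH2O.
Power = 22 × 10.035 = 220.77 L·cmH2O/min.
× 0.098 J/(L·cmH2O) → 21.635 J/min.

21.6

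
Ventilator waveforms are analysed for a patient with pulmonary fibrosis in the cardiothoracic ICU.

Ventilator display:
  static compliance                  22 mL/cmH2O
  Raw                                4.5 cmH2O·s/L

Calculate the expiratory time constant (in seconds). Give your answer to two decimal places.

τ = R × C = 4.5 × 22 mL/cmH2O = 4.5 × 0.022 L/cmH2O = 0.099 s.

0.10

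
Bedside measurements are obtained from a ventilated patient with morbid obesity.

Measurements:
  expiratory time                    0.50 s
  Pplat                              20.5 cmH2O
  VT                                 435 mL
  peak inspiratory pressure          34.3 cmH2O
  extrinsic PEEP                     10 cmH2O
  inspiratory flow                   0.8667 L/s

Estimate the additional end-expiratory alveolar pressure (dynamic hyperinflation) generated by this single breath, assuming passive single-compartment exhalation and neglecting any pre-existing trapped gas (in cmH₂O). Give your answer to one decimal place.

4.9

R = (PIP − Pplat)/V̇ = (34.3 − 20.5) / 0.8667 = 13.8/0.8667 = 15.922 cmH2O·s/L.
C = Vt/(Pplat − PEEP) = 435.0 / (20.5 − 10) = 435.0/10.5 = 41.429 mL/cmH2O.
τ = R × C = 15.922 × 0.04143 L/cmH2O = 0.6596 s.
Fraction remaining = e^(−Te/τ) = e^(−0.50/0.6596) = 0.4686; trapped volume = 435.0 × 0.4686 = 203.84 mL.
Additional alveolar pressure from trapping ≈ V_trapped / C = 203.84 / 41.429 = 4.92 cmH2O.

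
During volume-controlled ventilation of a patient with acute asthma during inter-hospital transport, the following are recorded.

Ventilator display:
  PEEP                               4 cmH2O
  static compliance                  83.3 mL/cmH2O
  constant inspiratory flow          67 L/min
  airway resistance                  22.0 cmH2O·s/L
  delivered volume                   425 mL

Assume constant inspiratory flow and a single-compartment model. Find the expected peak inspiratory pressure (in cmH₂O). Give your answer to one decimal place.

33.7

Flow: 67 L/min ÷ 60 = 1.1167 L/s.
Equation of motion (constant flow): PIP = Vt/C + R·V̇ + PEEP.
PIP = 425/83.3 + 22.0×1.1167 + 4 = 5.102 + 24.567 + 4 = 33.669 cmH2O.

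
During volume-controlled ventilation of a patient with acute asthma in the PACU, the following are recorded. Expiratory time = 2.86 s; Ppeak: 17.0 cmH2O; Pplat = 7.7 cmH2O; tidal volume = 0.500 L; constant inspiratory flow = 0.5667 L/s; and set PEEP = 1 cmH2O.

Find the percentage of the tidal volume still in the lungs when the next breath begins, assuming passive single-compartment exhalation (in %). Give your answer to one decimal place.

R = (PIP − Pplat)/V̇ = (17.0 − 7.7) / 0.5667 = 9.3/0.5667 = 16.411 cmH2O·s/L.
C = Vt/(Pplat − PEEP) = 500.0 / (7.7 − 1) = 500.0/6.7 = 74.627 mL/cmH2O.
τ = R × C = 16.411 × 0.07463 L/cmH2O = 1.225 s.
Fraction remaining at end-expiration = e^(−Te/τ) = e^(−2.86/1.225) = 0.09684 → 9.684%.

9.7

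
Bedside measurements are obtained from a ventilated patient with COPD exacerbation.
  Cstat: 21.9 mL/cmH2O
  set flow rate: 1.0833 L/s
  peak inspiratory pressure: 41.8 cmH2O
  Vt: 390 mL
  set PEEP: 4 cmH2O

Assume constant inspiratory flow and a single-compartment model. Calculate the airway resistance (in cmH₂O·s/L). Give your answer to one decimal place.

Equation of motion (constant flow): PIP = Vt/C + R·V̇ + PEEP.
R·V̇ = PIP − Vt/C − PEEP = 41.8 − 390/21.9 − 4 = 41.8 − 17.808 − 4 = 19.992 cmH2O.
R = 19.992 / 1.0833 = 18.455 cmH2O·s/L.

18.5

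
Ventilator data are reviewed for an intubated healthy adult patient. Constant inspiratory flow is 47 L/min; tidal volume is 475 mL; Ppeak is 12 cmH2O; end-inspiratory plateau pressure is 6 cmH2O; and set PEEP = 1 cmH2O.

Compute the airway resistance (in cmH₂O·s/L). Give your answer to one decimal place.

7.7

Flow: 47 L/min ÷ 60 = 0.7833 L/s.
Raw = (PIP − Pplat) / flow = (12 − 6) / 0.7833 = 6.0 / 0.7833 = 7.66 cmH2O·s/L.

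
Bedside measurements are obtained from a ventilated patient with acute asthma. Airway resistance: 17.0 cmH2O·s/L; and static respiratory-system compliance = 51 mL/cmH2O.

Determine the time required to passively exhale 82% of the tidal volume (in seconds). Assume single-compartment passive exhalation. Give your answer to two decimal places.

τ = R × C = 17.0 × 51 mL/cmH2O = 17.0 × 0.051 L/cmH2O = 0.867 s.
Exhaled fraction f = 1 − e^(−t/τ) → t = −τ·ln(1 − f) = −0.867·ln(0.18) = 1.487 s.

1.49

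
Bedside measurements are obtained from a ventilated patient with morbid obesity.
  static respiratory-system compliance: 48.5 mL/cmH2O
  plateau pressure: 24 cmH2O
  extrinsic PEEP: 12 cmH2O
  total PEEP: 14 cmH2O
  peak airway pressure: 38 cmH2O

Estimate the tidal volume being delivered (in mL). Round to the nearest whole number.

End-expiratory occlusion gives total PEEP = 14 cmH2O (intrinsic PEEP = 14 − 12 = 2). Use total PEEP for the elastic gradient.
Vt = Cstat × (Pplat − PEEPtotal) = 48.5 × (24 − 14) = 48.5 × 10.0 = 485.0 mL.

485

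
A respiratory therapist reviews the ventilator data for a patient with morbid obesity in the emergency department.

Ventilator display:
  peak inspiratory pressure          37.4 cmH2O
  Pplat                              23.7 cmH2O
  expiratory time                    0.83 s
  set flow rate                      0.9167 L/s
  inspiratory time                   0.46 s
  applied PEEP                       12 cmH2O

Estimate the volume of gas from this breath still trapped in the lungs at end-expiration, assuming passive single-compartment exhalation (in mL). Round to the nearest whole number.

Vt = flow × Ti = 0.9167 L/s × 0.46 s × 1000 mL/L = 421.68 mL.
R = (PIP − Pplat)/V̇ = (37.4 − 23.7) / 0.9167 = 13.7/0.9167 = 14.945 cmH2O·s/L.
C = Vt/(Pplat − PEEP) = 421.68 / (23.7 − 12) = 421.68/11.7 = 36.041 mL/cmH2O.
τ = R × C = 14.945 × 0.03604 L/cmH2O = 0.5386 s.
Fraction remaining = e^(−Te/τ) = e^(−0.83/0.5386) = 0.2142.
Trapped volume = 421.68 × 0.2142 = 90.324 mL.

90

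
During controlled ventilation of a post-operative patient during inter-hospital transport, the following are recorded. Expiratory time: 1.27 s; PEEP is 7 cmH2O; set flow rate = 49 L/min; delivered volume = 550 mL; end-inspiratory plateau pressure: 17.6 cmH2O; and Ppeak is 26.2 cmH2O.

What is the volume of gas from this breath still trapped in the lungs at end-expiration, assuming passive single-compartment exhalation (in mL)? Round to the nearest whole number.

Flow: 49 L/min ÷ 60 = 0.8167 L/s.
R = (PIP − Pplat)/V̇ = (26.2 − 17.6) / 0.8167 = 8.6/0.8167 = 10.53 cmH2O·s/L.
C = Vt/(Pplat − PEEP) = 550.0 / (17.6 − 7) = 550.0/10.6 = 51.887 mL/cmH2O.
τ = R × C = 10.53 × 0.05189 L/cmH2O = 0.5464 s.
Fraction remaining = e^(−Te/τ) = e^(−1.27/0.5464) = 0.09785.
Trapped volume = 550.0 × 0.09785 = 53.818 mL.

54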